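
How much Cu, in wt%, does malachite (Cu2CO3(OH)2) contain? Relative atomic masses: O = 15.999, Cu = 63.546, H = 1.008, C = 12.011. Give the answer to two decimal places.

Molar mass of Cu2CO3(OH)2: 2×63.546 + 1×12.011 + 5×15.999 + 2×1.008 = 221.114 g/mol.
Mass of Cu per formula unit: 2 × 63.546 = 127.092 g.
Weight fraction Cu = 127.092 / 221.114 = 0.5748.

57.48 wt%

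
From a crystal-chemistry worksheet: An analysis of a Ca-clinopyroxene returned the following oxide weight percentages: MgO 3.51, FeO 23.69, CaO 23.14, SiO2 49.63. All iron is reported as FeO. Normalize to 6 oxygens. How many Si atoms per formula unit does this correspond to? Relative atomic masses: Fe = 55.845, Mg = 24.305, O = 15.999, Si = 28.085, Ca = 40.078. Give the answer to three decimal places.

1.997 Si apfu

MgO (M=40.304): mol = 0.08709; Mg = 0.08709, O = 0.08709.
FeO (M=71.844): mol = 0.32974; Fe = 0.32974, O = 0.32974.
CaO (M=56.077): mol = 0.41265; Ca = 0.41265, O = 0.41265.
SiO2 (M=60.083): mol = 0.82602; Si = 0.82602, O = 1.65204.
ΣO = 2.48152; factor = 6/ΣO = 2.41787.
Si apfu = 0.82602 × 2.41787 = 1.997.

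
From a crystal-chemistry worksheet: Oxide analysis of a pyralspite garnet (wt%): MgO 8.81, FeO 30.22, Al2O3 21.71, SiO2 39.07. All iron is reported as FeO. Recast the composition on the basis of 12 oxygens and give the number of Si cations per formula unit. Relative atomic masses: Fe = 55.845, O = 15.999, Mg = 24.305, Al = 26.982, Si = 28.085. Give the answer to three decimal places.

3.026 Si apfu

MgO (M=40.304): mol = 0.21859; Mg = 0.21859, O = 0.21859.
FeO (M=71.844): mol = 0.42063; Fe = 0.42063, O = 0.42063.
Al2O3 (M=101.961): mol = 0.21292; Al = 0.42584, O = 0.63876.
SiO2 (M=60.083): mol = 0.65027; Si = 0.65027, O = 1.30054.
ΣO = 2.57852; factor = 12/ΣO = 4.65383.
Si apfu = 0.65027 × 4.65383 = 3.026.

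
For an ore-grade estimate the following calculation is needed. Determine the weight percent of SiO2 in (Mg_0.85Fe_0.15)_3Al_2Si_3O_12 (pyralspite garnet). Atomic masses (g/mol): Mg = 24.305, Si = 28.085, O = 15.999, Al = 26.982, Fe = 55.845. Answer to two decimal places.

Formula mass = 417.315 g/mol.
3 Si → 3.0000 mol SiO2 per formula unit; M(SiO2) = 60.083, so SiO2 mass = 180.249 g.
180.249/417.315 × 100 = 43.19 wt%.

43.19 wt%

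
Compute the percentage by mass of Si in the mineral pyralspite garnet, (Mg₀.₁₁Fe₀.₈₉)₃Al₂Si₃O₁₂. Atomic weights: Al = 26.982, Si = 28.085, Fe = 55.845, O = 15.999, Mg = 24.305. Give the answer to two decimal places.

Molar mass of (Mg₀.₁₁Fe₀.₈₉)₃Al₂Si₃O₁₂: 0.33×24.305 + 2.67×55.845 + 2×26.982 + 3×28.085 + 12×15.999 = 487.334 g/mol.
Mass of Si per formula unit: 3 × 28.085 = 84.255 g.
Weight fraction Si = 84.255 / 487.334 = 0.1729.

17.29 wt%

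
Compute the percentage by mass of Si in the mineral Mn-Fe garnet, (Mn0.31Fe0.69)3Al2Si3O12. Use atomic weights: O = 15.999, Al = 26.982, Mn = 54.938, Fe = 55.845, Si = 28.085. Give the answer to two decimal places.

Formula mass = 0.93×54.938 + 2.07×55.845 + 2×26.982 + 3×28.085 + 12×15.999 = 496.898 g/mol, of which 84.255 g is Si.
So Si makes up 84.255/496.898 = 0.1696 of the mass, i.e. 16.96%.

16.96 wt%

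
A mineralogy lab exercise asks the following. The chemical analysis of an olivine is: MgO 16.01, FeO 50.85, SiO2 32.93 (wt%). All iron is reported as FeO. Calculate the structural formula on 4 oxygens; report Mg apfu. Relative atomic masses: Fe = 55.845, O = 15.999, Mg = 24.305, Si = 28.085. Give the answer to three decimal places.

MgO (M=40.304): mol = 0.39723; Mg = 0.39723, O = 0.39723.
FeO (M=71.844): mol = 0.70778; Fe = 0.70778, O = 0.70778.
SiO2 (M=60.083): mol = 0.54808; Si = 0.54808, O = 1.09616.
ΣO = 2.20117; factor = 4/ΣO = 1.81722.
Mg apfu = 0.39723 × 1.81722 = 0.722.

0.722 Mg apfu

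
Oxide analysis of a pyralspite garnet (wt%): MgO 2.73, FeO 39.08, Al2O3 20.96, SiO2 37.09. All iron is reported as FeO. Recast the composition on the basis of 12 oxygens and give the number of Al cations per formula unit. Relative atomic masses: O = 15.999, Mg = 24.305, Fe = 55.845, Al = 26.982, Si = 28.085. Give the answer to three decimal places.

2.73 wt% MgO ÷ 40.304 g/mol = 0.06774 mol, giving 0.06774 Mg and 0.06774 O.
39.08 wt% FeO ÷ 71.844 g/mol = 0.54396 mol, giving 0.54396 Fe and 0.54396 O.
20.96 wt% Al2O3 ÷ 101.961 g/mol = 0.20557 mol, giving 0.41114 Al and 0.61671 O.
37.09 wt% SiO2 ÷ 60.083 g/mol = 0.61731 mol, giving 0.61731 Si and 1.23462 O.
Oxygen sums to 2.46303; scaling by 12/2.46303 = 4.87205 puts the formula on 12 O.
Al: 0.41114 × 4.87205 = 2.003 atoms per formula unit.

2.003 Al apfu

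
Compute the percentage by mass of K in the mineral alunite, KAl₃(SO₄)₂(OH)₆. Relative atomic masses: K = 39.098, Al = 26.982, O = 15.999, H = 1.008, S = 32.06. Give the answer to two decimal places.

9.44 wt%

Molar mass of KAl₃(SO₄)₂(OH)₆: 1*39.098 + 3*26.982 + 2*32.06 + 14*15.999 + 6*1.008 = 414.198 g/mol.
Mass of K per formula unit: 1 × 39.098 = 39.098 g.
Weight fraction K = 39.098 / 414.198 = 0.0944.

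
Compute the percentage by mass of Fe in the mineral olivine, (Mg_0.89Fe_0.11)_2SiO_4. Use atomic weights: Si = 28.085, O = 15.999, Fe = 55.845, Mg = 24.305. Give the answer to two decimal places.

8.32 wt%

Formula mass = 1.78·24.305 + 0.22·55.845 + 1·28.085 + 4·15.999 = 147.630 g/mol, of which 12.286 g is Fe.
So Fe makes up 12.286/147.630 = 0.0832 of the mass, i.e. 8.32%.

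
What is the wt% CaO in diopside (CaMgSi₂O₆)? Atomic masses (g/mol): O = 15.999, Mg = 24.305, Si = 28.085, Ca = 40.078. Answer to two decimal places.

Molar mass of CaMgSi₂O₆ = 1×40.078 + 1×24.305 + 2×28.085 + 6×15.999 = 216.547 g/mol.
Each formula unit contains 1 Ca, equivalent to 1/1 = 1.0000 mol CaO.
M(CaO) = 1×40.078 + 1×15.999 = 56.077 g/mol.
Mass of CaO per formula unit = 1.0000 × 56.077 = 56.077 g.
CaO wt% = 56.077 / 216.547 × 100 = 25.90%.

25.90 wt%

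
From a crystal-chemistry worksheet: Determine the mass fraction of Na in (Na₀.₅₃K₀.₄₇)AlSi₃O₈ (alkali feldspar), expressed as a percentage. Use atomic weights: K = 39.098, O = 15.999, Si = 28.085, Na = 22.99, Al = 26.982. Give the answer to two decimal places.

4.52 mass %

Molar mass of (Na₀.₅₃K₀.₄₇)AlSi₃O₈: 0.53·22.99 + 0.47·39.098 + 1·26.982 + 3·28.085 + 8·15.999 = 269.790 g/mol.
Mass of Na per formula unit: 0.53 × 22.99 = 12.185 g.
Weight fraction Na = 12.185 / 269.790 = 0.0452.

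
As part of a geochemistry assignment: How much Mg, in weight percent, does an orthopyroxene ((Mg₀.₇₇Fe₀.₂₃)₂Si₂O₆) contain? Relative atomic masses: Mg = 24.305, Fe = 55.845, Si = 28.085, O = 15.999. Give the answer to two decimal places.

Formula mass = 1.54·24.305 + 0.46·55.845 + 2·28.085 + 6·15.999 = 215.282 g/mol, of which 37.430 g is Mg.
So Mg makes up 37.430/215.282 = 0.1739 of the mass, i.e. 17.39%.

17.39 weight percent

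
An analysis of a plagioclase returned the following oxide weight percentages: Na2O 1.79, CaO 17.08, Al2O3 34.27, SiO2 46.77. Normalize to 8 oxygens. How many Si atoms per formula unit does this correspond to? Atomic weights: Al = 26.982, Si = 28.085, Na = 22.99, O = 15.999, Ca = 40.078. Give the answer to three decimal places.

Na2O: 1.79/61.979 = 0.02888 mol → 0.05776 mol Na, 0.02888 mol O.
CaO: 17.08/56.077 = 0.30458 mol → 0.30458 mol Ca, 0.30458 mol O.
Al2O3: 34.27/101.961 = 0.33611 mol → 0.67222 mol Al, 1.00833 mol O.
SiO2: 46.77/60.083 = 0.77842 mol → 0.77842 mol Si, 1.55684 mol O.
Total oxygen = 2.89863 mol. Normalization factor = 8/2.89863 = 2.75992.
Si per 8 O = 0.77842 × 2.75992 = 2.148.

2.148 Si apfu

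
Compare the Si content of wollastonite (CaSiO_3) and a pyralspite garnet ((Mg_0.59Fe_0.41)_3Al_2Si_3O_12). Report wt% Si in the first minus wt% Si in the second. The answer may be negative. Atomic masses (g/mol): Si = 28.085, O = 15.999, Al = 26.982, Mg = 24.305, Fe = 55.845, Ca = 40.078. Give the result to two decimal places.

First mineral: 28.085 g Si in 116.160 g formula = 24.18 wt% Si.
Second mineral: 84.255 g Si in 441.916 g formula = 19.07 wt% Si.
24.18% − 19.07% gives a difference of 5.11 percentage points.

5.11 percentage points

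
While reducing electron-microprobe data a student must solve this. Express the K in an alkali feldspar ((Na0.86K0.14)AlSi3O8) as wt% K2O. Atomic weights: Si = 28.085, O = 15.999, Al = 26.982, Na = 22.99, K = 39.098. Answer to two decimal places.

Molar mass of (Na0.86K0.14)AlSi3O8 = 0.86×22.99 + 0.14×39.098 + 1×26.982 + 3×28.085 + 8×15.999 = 264.474 g/mol.
Each formula unit contains 0.14 K, equivalent to 0.14/2 = 0.0700 mol K2O.
M(K2O) = 2×39.098 + 1×15.999 = 94.195 g/mol.
Mass of K2O per formula unit = 0.0700 × 94.195 = 6.594 g.
K2O wt% = 6.594 / 264.474 × 100 = 2.49%.

2.49 wt%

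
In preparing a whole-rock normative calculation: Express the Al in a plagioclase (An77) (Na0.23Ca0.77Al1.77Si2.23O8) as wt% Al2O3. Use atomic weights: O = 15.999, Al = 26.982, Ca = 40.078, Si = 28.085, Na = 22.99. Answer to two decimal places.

32.87 wt%

M(Na0.23Ca0.77Al1.77Si2.23O8) = 274.527 g/mol; M(Al2O3) = 101.961 g/mol.
Moles Al2O3 per formula unit = 1.77 Al ÷ 2 = 0.8850.
Al2O3 fraction = (0.8850 × 101.961) / 274.527 = 90.235/274.527 = 0.3287.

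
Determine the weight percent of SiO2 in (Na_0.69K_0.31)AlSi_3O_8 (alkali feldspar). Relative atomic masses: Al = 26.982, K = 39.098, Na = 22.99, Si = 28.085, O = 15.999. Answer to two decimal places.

67.46 wt%

Molar mass of (Na_0.69K_0.31)AlSi_3O_8 = 0.69×22.99 + 0.31×39.098 + 1×26.982 + 3×28.085 + 8×15.999 = 267.212 g/mol.
Each formula unit contains 3 Si, equivalent to 3/1 = 3.0000 mol SiO2.
M(SiO2) = 1×28.085 + 2×15.999 = 60.083 g/mol.
Mass of SiO2 per formula unit = 3.0000 × 60.083 = 180.249 g.
SiO2 wt% = 180.249 / 267.212 × 100 = 67.46%.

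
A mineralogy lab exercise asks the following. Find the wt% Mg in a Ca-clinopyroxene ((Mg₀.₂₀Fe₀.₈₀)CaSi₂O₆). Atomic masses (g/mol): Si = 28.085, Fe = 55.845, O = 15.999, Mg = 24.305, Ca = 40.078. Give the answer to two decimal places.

Formula mass = 0.20*24.305 + 0.80*55.845 + 1*40.078 + 2*28.085 + 6*15.999 = 241.779 g/mol, of which 4.861 g is Mg.
So Mg makes up 4.861/241.779 = 0.0201 of the mass, i.e. 2.01%.

2.01 mass %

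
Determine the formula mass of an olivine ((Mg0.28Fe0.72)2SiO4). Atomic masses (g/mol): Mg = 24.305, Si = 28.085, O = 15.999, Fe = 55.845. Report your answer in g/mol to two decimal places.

186.11 g/mol

The formula mass is the sum 0.56·24.305 + 1.44·55.845 + 1·28.085 + 4·15.999.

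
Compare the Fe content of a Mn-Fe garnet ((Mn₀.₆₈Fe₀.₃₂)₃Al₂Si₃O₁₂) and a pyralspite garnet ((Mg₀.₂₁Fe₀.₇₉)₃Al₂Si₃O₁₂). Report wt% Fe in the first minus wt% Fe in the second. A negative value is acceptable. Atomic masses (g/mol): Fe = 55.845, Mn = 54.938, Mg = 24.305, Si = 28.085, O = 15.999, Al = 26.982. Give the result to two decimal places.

First mineral: 53.611 g Fe in 495.892 g formula = 10.81 wt% Fe.
Second mineral: 132.353 g Fe in 477.872 g formula = 27.70 wt% Fe.
10.81% − 27.70% gives a difference of -16.89 percentage points.

-16.89 percentage points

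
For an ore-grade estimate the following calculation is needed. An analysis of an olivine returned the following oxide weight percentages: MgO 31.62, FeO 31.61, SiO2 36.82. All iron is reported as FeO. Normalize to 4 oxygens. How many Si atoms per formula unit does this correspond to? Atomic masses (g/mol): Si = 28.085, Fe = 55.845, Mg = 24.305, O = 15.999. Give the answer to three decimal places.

1.000 Si apfu

MgO: 31.62/40.304 = 0.78454 mol → 0.78454 mol Mg, 0.78454 mol O.
FeO: 31.61/71.844 = 0.43998 mol → 0.43998 mol Fe, 0.43998 mol O.
SiO2: 36.82/60.083 = 0.61282 mol → 0.61282 mol Si, 1.22564 mol O.
Total oxygen = 2.45016 mol. Normalization factor = 4/2.45016 = 1.63255.
Si per 4 O = 0.61282 × 1.63255 = 1.000.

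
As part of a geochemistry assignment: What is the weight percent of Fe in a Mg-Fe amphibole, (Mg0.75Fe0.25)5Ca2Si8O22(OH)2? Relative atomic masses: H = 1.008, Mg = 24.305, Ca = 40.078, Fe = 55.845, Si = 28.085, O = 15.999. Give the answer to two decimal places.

8.20 weight percent

Molar mass of (Mg0.75Fe0.25)5Ca2Si8O22(OH)2: 3.75*24.305 + 1.25*55.845 + 2*40.078 + 8*28.085 + 24*15.999 + 2*1.008 = 851.778 g/mol.
Mass of Fe per formula unit: 1.25 × 55.845 = 69.806 g.
Weight fraction Fe = 69.806 / 851.778 = 0.0820.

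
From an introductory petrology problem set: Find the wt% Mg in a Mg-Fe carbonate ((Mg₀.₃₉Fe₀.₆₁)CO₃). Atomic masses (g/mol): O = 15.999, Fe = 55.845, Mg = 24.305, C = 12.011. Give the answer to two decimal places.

9.15 wt%

Molar mass of (Mg₀.₃₉Fe₀.₆₁)CO₃: 0.39×24.305 + 0.61×55.845 + 1×12.011 + 3×15.999 = 103.552 g/mol.
Mass of Mg per formula unit: 0.39 × 24.305 = 9.479 g.
Weight fraction Mg = 9.479 / 103.552 = 0.0915.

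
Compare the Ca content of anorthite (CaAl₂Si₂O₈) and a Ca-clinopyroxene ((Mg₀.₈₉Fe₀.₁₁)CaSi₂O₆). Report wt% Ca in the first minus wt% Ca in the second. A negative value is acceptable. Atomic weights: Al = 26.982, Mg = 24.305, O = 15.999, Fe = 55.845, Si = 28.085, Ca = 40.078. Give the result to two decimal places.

-3.81 percentage points

First mineral: 40.078 g Ca in 278.204 g formula = 14.41 wt% Ca.
Second mineral: 40.078 g Ca in 220.016 g formula = 18.22 wt% Ca.
14.41% − 18.22% gives a difference of -3.81 percentage points.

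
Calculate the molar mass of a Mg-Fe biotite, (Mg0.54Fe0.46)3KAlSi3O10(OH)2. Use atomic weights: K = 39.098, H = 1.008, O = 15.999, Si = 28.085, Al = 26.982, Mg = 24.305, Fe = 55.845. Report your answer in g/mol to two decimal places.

Mg: 1.62 × 24.305 = 39.3741
Fe: 1.38 × 55.845 = 77.0661
K: 1 × 39.098 = 39.0980
Al: 1 × 26.982 = 26.9820
Si: 3 × 28.085 = 84.2550
O: 12 × 15.999 = 191.9880
H: 2 × 1.008 = 2.0160
Summing the contributions gives the formula mass.

460.78 g/mol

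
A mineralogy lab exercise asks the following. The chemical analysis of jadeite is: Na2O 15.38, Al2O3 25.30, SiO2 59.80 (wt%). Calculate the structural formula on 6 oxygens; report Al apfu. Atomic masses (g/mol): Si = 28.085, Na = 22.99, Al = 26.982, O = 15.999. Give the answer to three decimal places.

0.998 Al apfu

15.38 wt% Na2O ÷ 61.979 g/mol = 0.24815 mol, giving 0.49630 Na and 0.24815 O.
25.30 wt% Al2O3 ÷ 101.961 g/mol = 0.24813 mol, giving 0.49626 Al and 0.74439 O.
59.80 wt% SiO2 ÷ 60.083 g/mol = 0.99529 mol, giving 0.99529 Si and 1.99058 O.
Oxygen sums to 2.98312; scaling by 6/2.98312 = 2.01132 puts the formula on 6 O.
Al: 0.49626 × 2.01132 = 0.998 atoms per formula unit.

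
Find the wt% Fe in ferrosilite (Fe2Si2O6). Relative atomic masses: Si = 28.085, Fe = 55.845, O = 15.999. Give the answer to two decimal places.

Formula mass = 2*55.845 + 2*28.085 + 6*15.999 = 263.854 g/mol, of which 111.690 g is Fe.
So Fe makes up 111.690/263.854 = 0.4233 of the mass, i.e. 42.33%.

42.33 weight percent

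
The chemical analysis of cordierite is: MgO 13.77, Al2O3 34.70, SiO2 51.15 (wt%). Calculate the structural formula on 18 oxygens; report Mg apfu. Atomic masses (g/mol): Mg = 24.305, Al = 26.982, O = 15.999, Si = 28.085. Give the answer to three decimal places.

13.77 wt% MgO ÷ 40.304 g/mol = 0.34165 mol, giving 0.34165 Mg and 0.34165 O.
34.70 wt% Al2O3 ÷ 101.961 g/mol = 0.34033 mol, giving 0.68066 Al and 1.02099 O.
51.15 wt% SiO2 ÷ 60.083 g/mol = 0.85132 mol, giving 0.85132 Si and 1.70264 O.
Oxygen sums to 3.06528; scaling by 18/3.06528 = 5.87222 puts the formula on 18 O.
Mg: 0.34165 × 5.87222 = 2.006 atoms per formula unit.

2.006 Mg apfu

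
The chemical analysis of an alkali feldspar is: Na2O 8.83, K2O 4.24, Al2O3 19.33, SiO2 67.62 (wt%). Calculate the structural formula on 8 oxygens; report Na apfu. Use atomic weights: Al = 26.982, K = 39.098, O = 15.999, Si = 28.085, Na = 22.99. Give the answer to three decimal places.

0.758 Na apfu

Na2O: 8.83/61.979 = 0.14247 mol → 0.28494 mol Na, 0.14247 mol O.
K2O: 4.24/94.195 = 0.04501 mol → 0.09002 mol K, 0.04501 mol O.
Al2O3: 19.33/101.961 = 0.18958 mol → 0.37916 mol Al, 0.56874 mol O.
SiO2: 67.62/60.083 = 1.12544 mol → 1.12544 mol Si, 2.25088 mol O.
Total oxygen = 3.00710 mol. Normalization factor = 8/3.00710 = 2.66037.
Na per 8 O = 0.28494 × 2.66037 = 0.758.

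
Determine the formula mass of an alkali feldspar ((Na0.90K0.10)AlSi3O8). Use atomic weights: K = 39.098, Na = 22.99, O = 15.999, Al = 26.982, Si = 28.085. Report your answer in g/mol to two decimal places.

M = 0.90(22.99) + 0.10(39.098) + 1(26.982) + 3(28.085) + 8(15.999)

263.83 g/mol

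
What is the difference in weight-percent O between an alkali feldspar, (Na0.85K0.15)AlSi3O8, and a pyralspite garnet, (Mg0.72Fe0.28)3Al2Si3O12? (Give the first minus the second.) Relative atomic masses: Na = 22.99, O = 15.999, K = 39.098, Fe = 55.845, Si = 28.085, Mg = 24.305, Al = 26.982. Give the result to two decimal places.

3.68 percentage points

M((Na0.85K0.15)AlSi3O8) = 264.635 g/mol, so wt% O = 127.992/264.635 × 100 = 48.37%.
M((Mg0.72Fe0.28)3Al2Si3O12) = 429.616 g/mol, so wt% O = 191.988/429.616 × 100 = 44.69%.
48.37 − 44.69 = 3.68 pp.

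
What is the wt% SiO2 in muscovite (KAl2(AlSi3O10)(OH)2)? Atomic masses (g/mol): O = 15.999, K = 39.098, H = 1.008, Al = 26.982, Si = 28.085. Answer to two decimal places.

45.25 wt%

Molar mass of KAl2(AlSi3O10)(OH)2 = 1×39.098 + 3×26.982 + 3×28.085 + 12×15.999 + 2×1.008 = 398.303 g/mol.
Each formula unit contains 3 Si, equivalent to 3/1 = 3.0000 mol SiO2.
M(SiO2) = 1×28.085 + 2×15.999 = 60.083 g/mol.
Mass of SiO2 per formula unit = 3.0000 × 60.083 = 180.249 g.
SiO2 wt% = 180.249 / 398.303 × 100 = 45.25%.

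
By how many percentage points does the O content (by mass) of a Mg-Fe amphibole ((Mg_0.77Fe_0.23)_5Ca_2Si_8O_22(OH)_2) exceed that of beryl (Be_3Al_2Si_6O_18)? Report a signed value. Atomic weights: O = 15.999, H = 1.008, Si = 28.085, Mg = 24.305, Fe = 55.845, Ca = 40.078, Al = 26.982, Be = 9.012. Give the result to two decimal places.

M((Mg_0.77Fe_0.23)_5Ca_2Si_8O_22(OH)_2) = 848.624 g/mol, so wt% O = 383.976/848.624 × 100 = 45.25%.
M(Be_3Al_2Si_6O_18) = 537.492 g/mol, so wt% O = 287.982/537.492 × 100 = 53.58%.
45.25 − 53.58 = -8.33 pp.

-8.33 percentage points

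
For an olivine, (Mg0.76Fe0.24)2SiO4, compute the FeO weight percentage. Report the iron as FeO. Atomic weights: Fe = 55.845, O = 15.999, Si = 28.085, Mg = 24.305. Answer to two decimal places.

M((Mg0.76Fe0.24)2SiO4) = 155.830 g/mol; M(FeO) = 71.844 g/mol.
Moles FeO per formula unit = 0.48 Fe ÷ 1 = 0.4800.
FeO fraction = (0.4800 × 71.844) / 155.830 = 34.485/155.830 = 0.2213.

22.13 wt%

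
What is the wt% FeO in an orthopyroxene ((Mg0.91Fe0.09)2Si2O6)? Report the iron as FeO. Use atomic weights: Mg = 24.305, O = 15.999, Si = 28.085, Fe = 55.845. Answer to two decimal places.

6.26 wt%

M((Mg0.91Fe0.09)2Si2O6) = 206.451 g/mol; M(FeO) = 71.844 g/mol.
Moles FeO per formula unit = 0.18 Fe ÷ 1 = 0.1800.
FeO fraction = (0.1800 × 71.844) / 206.451 = 12.932/206.451 = 0.0626.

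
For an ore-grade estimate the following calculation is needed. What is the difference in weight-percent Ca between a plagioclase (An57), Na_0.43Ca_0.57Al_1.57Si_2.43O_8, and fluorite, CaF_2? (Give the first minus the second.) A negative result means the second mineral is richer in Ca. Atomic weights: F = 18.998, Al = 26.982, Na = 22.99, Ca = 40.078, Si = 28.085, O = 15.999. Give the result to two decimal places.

-42.91 percentage points

First mineral: 22.844 g Ca in 271.330 g formula = 8.42 wt% Ca.
Second mineral: 40.078 g Ca in 78.074 g formula = 51.33 wt% Ca.
8.42% − 51.33% gives a difference of -42.91 percentage points.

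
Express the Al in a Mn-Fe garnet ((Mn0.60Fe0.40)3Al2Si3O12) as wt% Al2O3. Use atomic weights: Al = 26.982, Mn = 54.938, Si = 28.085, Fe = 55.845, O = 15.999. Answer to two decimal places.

M((Mn0.60Fe0.40)3Al2Si3O12) = 496.109 g/mol; M(Al2O3) = 101.961 g/mol.
Moles Al2O3 per formula unit = 2 Al ÷ 2 = 1.0000.
Al2O3 fraction = (1.0000 × 101.961) / 496.109 = 101.961/496.109 = 0.2055.

20.55 wt%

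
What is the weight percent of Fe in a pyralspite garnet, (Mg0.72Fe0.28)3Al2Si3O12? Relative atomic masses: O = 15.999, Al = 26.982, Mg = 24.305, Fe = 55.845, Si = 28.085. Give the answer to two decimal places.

Formula mass = 2.16·24.305 + 0.84·55.845 + 2·26.982 + 3·28.085 + 12·15.999 = 429.616 g/mol, of which 46.910 g is Fe.
So Fe makes up 46.910/429.616 = 0.1092 of the mass, i.e. 10.92%.

10.92 mass %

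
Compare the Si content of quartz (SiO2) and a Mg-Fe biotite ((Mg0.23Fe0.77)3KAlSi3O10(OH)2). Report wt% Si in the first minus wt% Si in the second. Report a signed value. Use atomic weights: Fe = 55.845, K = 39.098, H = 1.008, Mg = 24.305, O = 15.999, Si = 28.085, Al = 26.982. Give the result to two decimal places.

Si in SiO2: molar mass 60.083 g/mol; 1×28.085 = 28.085 g → 46.74 wt%.
Si in (Mg0.23Fe0.77)3KAlSi3O10(OH)2: molar mass 490.111 g/mol; 3×28.085 = 84.255 g → 17.19 wt%.
Difference = 46.74 − 17.19 = 29.55 percentage points.

29.55 percentage points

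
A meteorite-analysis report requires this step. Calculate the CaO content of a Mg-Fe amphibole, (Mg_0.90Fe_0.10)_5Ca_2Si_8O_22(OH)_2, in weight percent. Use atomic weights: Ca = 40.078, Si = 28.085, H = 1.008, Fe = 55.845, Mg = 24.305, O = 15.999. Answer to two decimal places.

13.54 wt%

M((Mg_0.90Fe_0.10)_5Ca_2Si_8O_22(OH)_2) = 828.123 g/mol; M(CaO) = 56.077 g/mol.
Moles CaO per formula unit = 2 Ca ÷ 1 = 2.0000.
CaO fraction = (2.0000 × 56.077) / 828.123 = 112.154/828.123 = 0.1354.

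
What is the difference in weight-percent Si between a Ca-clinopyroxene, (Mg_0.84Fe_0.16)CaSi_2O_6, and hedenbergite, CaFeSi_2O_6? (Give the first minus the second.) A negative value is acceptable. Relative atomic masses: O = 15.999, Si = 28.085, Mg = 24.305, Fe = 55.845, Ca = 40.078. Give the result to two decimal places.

M((Mg_0.84Fe_0.16)CaSi_2O_6) = 221.593 g/mol, so wt% Si = 56.170/221.593 × 100 = 25.35%.
M(CaFeSi_2O_6) = 248.087 g/mol, so wt% Si = 56.170/248.087 × 100 = 22.64%.
25.35 − 22.64 = 2.71 pp.

2.71 percentage points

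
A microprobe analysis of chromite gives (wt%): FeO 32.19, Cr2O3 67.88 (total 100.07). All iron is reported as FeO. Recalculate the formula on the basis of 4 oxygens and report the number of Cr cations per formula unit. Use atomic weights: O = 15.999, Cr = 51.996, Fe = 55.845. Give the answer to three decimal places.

1.998 Cr apfu

FeO (M=71.844): mol = 0.44805; Fe = 0.44805, O = 0.44805.
Cr2O3 (M=151.989): mol = 0.44661; Cr = 0.89322, O = 1.33983.
ΣO = 1.78788; factor = 4/ΣO = 2.23729.
Cr apfu = 0.89322 × 2.23729 = 1.998.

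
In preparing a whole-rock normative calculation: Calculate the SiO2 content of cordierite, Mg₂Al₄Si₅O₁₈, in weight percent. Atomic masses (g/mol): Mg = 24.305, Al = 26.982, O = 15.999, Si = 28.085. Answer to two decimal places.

51.36 wt%

Molar mass of Mg₂Al₄Si₅O₁₈ = 2*24.305 + 4*26.982 + 5*28.085 + 18*15.999 = 584.945 g/mol.
Each formula unit contains 5 Si, equivalent to 5/1 = 5.0000 mol SiO2.
M(SiO2) = 1×28.085 + 2×15.999 = 60.083 g/mol.
Mass of SiO2 per formula unit = 5.0000 × 60.083 = 300.415 g.
SiO2 wt% = 300.415 / 584.945 × 100 = 51.36%.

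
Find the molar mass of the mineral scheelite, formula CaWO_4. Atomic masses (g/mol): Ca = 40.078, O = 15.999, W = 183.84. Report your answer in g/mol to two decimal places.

287.91 g/mol

Ca: 1 × 40.078 = 40.0780
W: 1 × 183.84 = 183.8400
O: 4 × 15.999 = 63.9960
Summing the contributions gives the formula mass.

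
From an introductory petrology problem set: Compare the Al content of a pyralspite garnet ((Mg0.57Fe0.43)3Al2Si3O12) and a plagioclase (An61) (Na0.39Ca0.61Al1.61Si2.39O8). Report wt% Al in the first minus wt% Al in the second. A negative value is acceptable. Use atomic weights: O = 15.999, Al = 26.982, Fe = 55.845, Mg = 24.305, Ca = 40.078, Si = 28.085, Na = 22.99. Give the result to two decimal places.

First mineral: 53.964 g Al in 443.809 g formula = 12.16 wt% Al.
Second mineral: 43.441 g Al in 271.970 g formula = 15.97 wt% Al.
12.16% − 15.97% gives a difference of -3.81 percentage points.

-3.81 percentage points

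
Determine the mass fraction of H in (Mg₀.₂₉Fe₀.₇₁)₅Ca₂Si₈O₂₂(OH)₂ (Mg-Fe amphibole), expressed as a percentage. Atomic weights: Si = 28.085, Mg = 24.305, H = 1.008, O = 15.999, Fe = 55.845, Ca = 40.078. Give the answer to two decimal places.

Molar mass of (Mg₀.₂₉Fe₀.₇₁)₅Ca₂Si₈O₂₂(OH)₂: 1.45×24.305 + 3.55×55.845 + 2×40.078 + 8×28.085 + 24×15.999 + 2×1.008 = 924.320 g/mol.
Mass of H per formula unit: 2 × 1.008 = 2.016 g.
Weight fraction H = 2.016 / 924.320 = 0.0022.

0.22 weight percent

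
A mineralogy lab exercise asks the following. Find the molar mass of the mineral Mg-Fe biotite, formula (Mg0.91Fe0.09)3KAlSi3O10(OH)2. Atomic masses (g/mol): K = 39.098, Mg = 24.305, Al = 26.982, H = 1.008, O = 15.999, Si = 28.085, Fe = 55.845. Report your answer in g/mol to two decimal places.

425.77 g/mol

M = 2.73(24.305) + 0.27(55.845) + 1(39.098) + 1(26.982) + 3(28.085) + 12(15.999) + 2(1.008)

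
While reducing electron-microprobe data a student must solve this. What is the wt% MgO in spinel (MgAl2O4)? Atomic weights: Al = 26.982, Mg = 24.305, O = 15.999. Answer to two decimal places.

28.33 wt%

Formula mass = 142.265 g/mol.
1 Mg → 1.0000 mol MgO per formula unit; M(MgO) = 40.304, so MgO mass = 40.304 g.
40.304/142.265 × 100 = 28.33 wt%.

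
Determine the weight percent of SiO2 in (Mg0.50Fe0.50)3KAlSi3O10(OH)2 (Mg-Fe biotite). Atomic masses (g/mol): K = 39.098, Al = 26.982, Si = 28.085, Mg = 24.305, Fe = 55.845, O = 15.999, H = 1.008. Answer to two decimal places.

M((Mg0.50Fe0.50)3KAlSi3O10(OH)2) = 464.564 g/mol; M(SiO2) = 60.083 g/mol.
Moles SiO2 per formula unit = 3 Si ÷ 1 = 3.0000.
SiO2 fraction = (3.0000 × 60.083) / 464.564 = 180.249/464.564 = 0.3880.

38.80 wt%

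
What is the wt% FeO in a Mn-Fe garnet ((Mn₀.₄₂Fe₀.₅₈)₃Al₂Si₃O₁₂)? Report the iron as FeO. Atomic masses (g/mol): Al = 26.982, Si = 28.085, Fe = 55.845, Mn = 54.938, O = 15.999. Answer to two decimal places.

Molar mass of (Mn₀.₄₂Fe₀.₅₈)₃Al₂Si₃O₁₂ = 1.26×54.938 + 1.74×55.845 + 2×26.982 + 3×28.085 + 12×15.999 = 496.599 g/mol.
Each formula unit contains 1.74 Fe, equivalent to 1.74/1 = 1.7400 mol FeO.
M(FeO) = 1×55.845 + 1×15.999 = 71.844 g/mol.
Mass of FeO per formula unit = 1.7400 × 71.844 = 125.009 g.
FeO wt% = 125.009 / 496.599 × 100 = 25.17%.

25.17 wt%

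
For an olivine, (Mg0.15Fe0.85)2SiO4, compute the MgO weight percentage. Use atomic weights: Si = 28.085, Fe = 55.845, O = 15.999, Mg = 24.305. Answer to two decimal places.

6.22 wt%

Formula mass = 194.309 g/mol.
0.30 Mg → 0.3000 mol MgO per formula unit; M(MgO) = 40.304, so MgO mass = 12.091 g.
12.091/194.309 × 100 = 6.22 wt%.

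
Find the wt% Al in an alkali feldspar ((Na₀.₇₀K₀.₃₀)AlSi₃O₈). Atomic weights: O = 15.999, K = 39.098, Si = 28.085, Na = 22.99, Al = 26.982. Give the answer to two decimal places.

Formula mass = 0.70*22.99 + 0.30*39.098 + 1*26.982 + 3*28.085 + 8*15.999 = 267.051 g/mol, of which 26.982 g is Al.
So Al makes up 26.982/267.051 = 0.1010 of the mass, i.e. 10.10%.

10.10 weight percent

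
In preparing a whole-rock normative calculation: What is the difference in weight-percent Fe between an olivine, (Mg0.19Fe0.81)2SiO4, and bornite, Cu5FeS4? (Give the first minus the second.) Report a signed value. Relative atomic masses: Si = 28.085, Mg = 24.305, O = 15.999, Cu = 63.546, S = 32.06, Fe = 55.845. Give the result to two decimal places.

36.04 percentage points

M((Mg0.19Fe0.81)2SiO4) = 191.786 g/mol, so wt% Fe = 90.469/191.786 × 100 = 47.17%.
M(Cu5FeS4) = 501.815 g/mol, so wt% Fe = 55.845/501.815 × 100 = 11.13%.
47.17 − 11.13 = 36.04 pp.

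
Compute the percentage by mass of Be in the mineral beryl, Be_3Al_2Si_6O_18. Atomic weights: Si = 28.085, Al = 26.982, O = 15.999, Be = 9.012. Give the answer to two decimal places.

5.03 weight percent

M(Be_3Al_2Si_6O_18) = 537.492 g/mol.
Be contributes 3 × 9.012 = 27.036 g per mole.
27.036/537.492 = 0.0503 → 5.03%.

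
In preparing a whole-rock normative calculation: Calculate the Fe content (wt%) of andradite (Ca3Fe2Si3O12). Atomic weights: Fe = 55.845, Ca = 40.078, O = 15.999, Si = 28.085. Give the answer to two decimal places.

M(Ca3Fe2Si3O12) = 508.167 g/mol.
Fe contributes 2 × 55.845 = 111.690 g per mole.
111.690/508.167 = 0.2198 → 21.98%.

21.98 wt%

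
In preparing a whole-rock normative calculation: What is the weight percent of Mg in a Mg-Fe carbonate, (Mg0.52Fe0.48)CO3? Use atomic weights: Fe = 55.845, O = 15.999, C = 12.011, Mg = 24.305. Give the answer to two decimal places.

M((Mg0.52Fe0.48)CO3) = 99.452 g/mol.
Mg contributes 0.52 × 24.305 = 12.639 g per mole.
12.639/99.452 = 0.1271 → 12.71%.

12.71 weight percent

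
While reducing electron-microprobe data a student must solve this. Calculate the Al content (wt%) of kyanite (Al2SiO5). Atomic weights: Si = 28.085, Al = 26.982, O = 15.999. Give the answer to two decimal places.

Molar mass of Al2SiO5: 2*26.982 + 1*28.085 + 5*15.999 = 162.044 g/mol.
Mass of Al per formula unit: 2 × 26.982 = 53.964 g.
Weight fraction Al = 53.964 / 162.044 = 0.3330.

33.30 wt%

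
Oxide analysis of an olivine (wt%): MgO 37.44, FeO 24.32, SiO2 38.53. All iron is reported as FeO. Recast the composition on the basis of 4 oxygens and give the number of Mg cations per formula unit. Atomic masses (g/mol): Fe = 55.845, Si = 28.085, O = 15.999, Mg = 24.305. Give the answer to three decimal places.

37.44 wt% MgO ÷ 40.304 g/mol = 0.92894 mol, giving 0.92894 Mg and 0.92894 O.
24.32 wt% FeO ÷ 71.844 g/mol = 0.33851 mol, giving 0.33851 Fe and 0.33851 O.
38.53 wt% SiO2 ÷ 60.083 g/mol = 0.64128 mol, giving 0.64128 Si and 1.28256 O.
Oxygen sums to 2.55001; scaling by 4/2.55001 = 1.56862 puts the formula on 4 O.
Mg: 0.92894 × 1.56862 = 1.457 atoms per formula unit.

1.457 Mg apfu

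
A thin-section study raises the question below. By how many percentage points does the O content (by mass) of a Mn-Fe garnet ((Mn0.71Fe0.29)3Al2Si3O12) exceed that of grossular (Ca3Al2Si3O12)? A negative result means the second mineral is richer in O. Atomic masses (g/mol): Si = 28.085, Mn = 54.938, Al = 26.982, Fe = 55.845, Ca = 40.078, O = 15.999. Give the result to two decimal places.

First mineral: 191.988 g O in 495.810 g formula = 38.72 wt% O.
Second mineral: 191.988 g O in 450.441 g formula = 42.62 wt% O.
38.72% − 42.62% gives a difference of -3.90 percentage points.

-3.90 percentage points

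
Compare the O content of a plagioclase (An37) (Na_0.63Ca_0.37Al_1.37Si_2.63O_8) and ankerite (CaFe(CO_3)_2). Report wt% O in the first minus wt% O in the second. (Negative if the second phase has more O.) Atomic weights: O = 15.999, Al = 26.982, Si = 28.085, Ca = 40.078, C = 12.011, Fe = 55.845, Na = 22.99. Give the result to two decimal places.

O in Na_0.63Ca_0.37Al_1.37Si_2.63O_8: molar mass 268.133 g/mol; 8×15.999 = 127.992 g → 47.73 wt%.
O in CaFe(CO_3)_2: molar mass 215.939 g/mol; 6×15.999 = 95.994 g → 44.45 wt%.
Difference = 47.73 − 44.45 = 3.28 percentage points.

3.28 percentage points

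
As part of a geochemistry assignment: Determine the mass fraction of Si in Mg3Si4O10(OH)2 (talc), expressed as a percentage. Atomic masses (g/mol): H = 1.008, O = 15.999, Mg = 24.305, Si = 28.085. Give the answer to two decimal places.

Molar mass of Mg3Si4O10(OH)2: 3×24.305 + 4×28.085 + 12×15.999 + 2×1.008 = 379.259 g/mol.
Mass of Si per formula unit: 4 × 28.085 = 112.340 g.
Weight fraction Si = 112.340 / 379.259 = 0.2962.

29.62 weight percent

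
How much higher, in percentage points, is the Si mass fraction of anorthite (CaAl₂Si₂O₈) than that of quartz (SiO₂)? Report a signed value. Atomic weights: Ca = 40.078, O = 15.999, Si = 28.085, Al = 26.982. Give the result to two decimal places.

-26.55 percentage points

Si in CaAl₂Si₂O₈: molar mass 278.204 g/mol; 2×28.085 = 56.170 g → 20.19 wt%.
Si in SiO₂: molar mass 60.083 g/mol; 1×28.085 = 28.085 g → 46.74 wt%.
Difference = 20.19 − 46.74 = -26.55 percentage points.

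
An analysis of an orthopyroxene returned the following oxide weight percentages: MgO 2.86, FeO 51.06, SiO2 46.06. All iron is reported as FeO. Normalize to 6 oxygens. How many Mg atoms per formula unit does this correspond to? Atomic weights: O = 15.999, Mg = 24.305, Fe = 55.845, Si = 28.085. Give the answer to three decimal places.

2.86 wt% MgO ÷ 40.304 g/mol = 0.07096 mol, giving 0.07096 Mg and 0.07096 O.
51.06 wt% FeO ÷ 71.844 g/mol = 0.71071 mol, giving 0.71071 Fe and 0.71071 O.
46.06 wt% SiO2 ÷ 60.083 g/mol = 0.76661 mol, giving 0.76661 Si and 1.53322 O.
Oxygen sums to 2.31489; scaling by 6/2.31489 = 2.59192 puts the formula on 6 O.
Mg: 0.07096 × 2.59192 = 0.184 atoms per formula unit.

0.184 Mg apfu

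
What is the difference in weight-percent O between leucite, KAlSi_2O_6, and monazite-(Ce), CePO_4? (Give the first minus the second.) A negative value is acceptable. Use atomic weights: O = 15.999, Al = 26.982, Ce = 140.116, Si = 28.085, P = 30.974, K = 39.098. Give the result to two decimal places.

First mineral: 95.994 g O in 218.244 g formula = 43.98 wt% O.
Second mineral: 63.996 g O in 235.086 g formula = 27.22 wt% O.
43.98% − 27.22% gives a difference of 16.76 percentage points.

16.76 percentage points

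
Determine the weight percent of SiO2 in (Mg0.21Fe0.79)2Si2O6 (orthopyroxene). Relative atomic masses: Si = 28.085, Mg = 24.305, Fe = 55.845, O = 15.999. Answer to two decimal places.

Molar mass of (Mg0.21Fe0.79)2Si2O6 = 0.42*24.305 + 1.58*55.845 + 2*28.085 + 6*15.999 = 250.607 g/mol.
Each formula unit contains 2 Si, equivalent to 2/1 = 2.0000 mol SiO2.
M(SiO2) = 1×28.085 + 2×15.999 = 60.083 g/mol.
Mass of SiO2 per formula unit = 2.0000 × 60.083 = 120.166 g.
SiO2 wt% = 120.166 / 250.607 × 100 = 47.95%.

47.95 wt%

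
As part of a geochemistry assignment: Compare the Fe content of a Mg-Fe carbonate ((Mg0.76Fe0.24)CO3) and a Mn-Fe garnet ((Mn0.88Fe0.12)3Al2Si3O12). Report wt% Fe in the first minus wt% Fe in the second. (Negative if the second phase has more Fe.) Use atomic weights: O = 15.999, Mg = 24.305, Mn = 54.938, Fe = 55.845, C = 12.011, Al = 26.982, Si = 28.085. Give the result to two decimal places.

M((Mg0.76Fe0.24)CO3) = 91.883 g/mol, so wt% Fe = 13.403/91.883 × 100 = 14.59%.
M((Mn0.88Fe0.12)3Al2Si3O12) = 495.348 g/mol, so wt% Fe = 20.104/495.348 × 100 = 4.06%.
14.59 − 4.06 = 10.53 pp.

10.53 percentage points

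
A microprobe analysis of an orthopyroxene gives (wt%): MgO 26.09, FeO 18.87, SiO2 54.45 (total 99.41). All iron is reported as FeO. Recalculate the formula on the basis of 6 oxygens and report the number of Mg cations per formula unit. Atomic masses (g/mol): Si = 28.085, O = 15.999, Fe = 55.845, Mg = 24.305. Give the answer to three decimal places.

26.09 wt% MgO ÷ 40.304 g/mol = 0.64733 mol, giving 0.64733 Mg and 0.64733 O.
18.87 wt% FeO ÷ 71.844 g/mol = 0.26265 mol, giving 0.26265 Fe and 0.26265 O.
54.45 wt% SiO2 ÷ 60.083 g/mol = 0.90625 mol, giving 0.90625 Si and 1.81250 O.
Oxygen sums to 2.72248; scaling by 6/2.72248 = 2.20387 puts the formula on 6 O.
Mg: 0.64733 × 2.20387 = 1.427 atoms per formula unit.

1.427 Mg apfu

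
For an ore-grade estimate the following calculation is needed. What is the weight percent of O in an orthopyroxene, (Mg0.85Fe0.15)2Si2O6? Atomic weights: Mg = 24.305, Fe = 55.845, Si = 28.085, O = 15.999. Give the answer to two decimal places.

45.66 weight percent

Molar mass of (Mg0.85Fe0.15)2Si2O6: 1.70·24.305 + 0.30·55.845 + 2·28.085 + 6·15.999 = 210.236 g/mol.
Mass of O per formula unit: 6 × 15.999 = 95.994 g.
Weight fraction O = 95.994 / 210.236 = 0.4566.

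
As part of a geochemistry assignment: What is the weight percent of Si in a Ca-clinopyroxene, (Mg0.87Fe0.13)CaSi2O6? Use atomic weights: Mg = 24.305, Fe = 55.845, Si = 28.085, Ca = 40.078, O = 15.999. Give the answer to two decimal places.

25.46 wt%

Formula mass = 0.87·24.305 + 0.13·55.845 + 1·40.078 + 2·28.085 + 6·15.999 = 220.647 g/mol, of which 56.170 g is Si.
So Si makes up 56.170/220.647 = 0.2546 of the mass, i.e. 25.46%.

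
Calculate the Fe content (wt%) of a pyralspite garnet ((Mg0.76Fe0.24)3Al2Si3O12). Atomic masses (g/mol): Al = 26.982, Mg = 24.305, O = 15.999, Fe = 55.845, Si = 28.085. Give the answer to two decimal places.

9.44 wt%

Molar mass of (Mg0.76Fe0.24)3Al2Si3O12: 2.28×24.305 + 0.72×55.845 + 2×26.982 + 3×28.085 + 12×15.999 = 425.831 g/mol.
Mass of Fe per formula unit: 0.72 × 55.845 = 40.208 g.
Weight fraction Fe = 40.208 / 425.831 = 0.0944.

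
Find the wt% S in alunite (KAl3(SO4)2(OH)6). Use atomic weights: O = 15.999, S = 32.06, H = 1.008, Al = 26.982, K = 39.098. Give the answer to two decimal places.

15.48 wt%

Molar mass of KAl3(SO4)2(OH)6: 1·39.098 + 3·26.982 + 2·32.06 + 14·15.999 + 6·1.008 = 414.198 g/mol.
Mass of S per formula unit: 2 × 32.06 = 64.120 g.
Weight fraction S = 64.120 / 414.198 = 0.1548.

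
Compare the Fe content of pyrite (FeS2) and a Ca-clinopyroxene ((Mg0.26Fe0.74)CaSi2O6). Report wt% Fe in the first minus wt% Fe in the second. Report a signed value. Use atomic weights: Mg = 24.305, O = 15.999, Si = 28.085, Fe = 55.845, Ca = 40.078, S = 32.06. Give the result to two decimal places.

First mineral: 55.845 g Fe in 119.965 g formula = 46.55 wt% Fe.
Second mineral: 41.325 g Fe in 239.887 g formula = 17.23 wt% Fe.
46.55% − 17.23% gives a difference of 29.32 percentage points.

29.32 percentage points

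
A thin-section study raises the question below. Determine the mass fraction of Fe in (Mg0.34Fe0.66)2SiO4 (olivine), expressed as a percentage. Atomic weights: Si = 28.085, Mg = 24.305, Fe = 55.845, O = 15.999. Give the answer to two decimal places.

40.43 mass %

M((Mg0.34Fe0.66)2SiO4) = 182.324 g/mol.
Fe contributes 1.32 × 55.845 = 73.715 g per mole.
73.715/182.324 = 0.4043 → 40.43%.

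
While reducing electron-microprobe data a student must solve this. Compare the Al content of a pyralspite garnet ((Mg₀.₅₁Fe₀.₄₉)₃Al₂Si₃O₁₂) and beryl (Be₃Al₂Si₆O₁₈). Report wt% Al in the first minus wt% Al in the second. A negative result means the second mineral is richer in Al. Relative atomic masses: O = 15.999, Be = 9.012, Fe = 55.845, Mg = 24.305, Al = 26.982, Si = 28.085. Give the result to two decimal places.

1.97 percentage points

M((Mg₀.₅₁Fe₀.₄₉)₃Al₂Si₃O₁₂) = 449.486 g/mol, so wt% Al = 53.964/449.486 × 100 = 12.01%.
M(Be₃Al₂Si₆O₁₈) = 537.492 g/mol, so wt% Al = 53.964/537.492 × 100 = 10.04%.
12.01 − 10.04 = 1.97 pp.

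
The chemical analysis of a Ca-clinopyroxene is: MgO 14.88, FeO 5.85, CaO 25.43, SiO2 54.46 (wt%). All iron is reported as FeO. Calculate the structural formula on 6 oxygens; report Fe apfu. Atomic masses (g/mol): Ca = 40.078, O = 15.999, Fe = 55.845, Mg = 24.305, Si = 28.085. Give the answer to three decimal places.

0.180 Fe apfu

MgO (M=40.304): mol = 0.36919; Mg = 0.36919, O = 0.36919.
FeO (M=71.844): mol = 0.08143; Fe = 0.08143, O = 0.08143.
CaO (M=56.077): mol = 0.45348; Ca = 0.45348, O = 0.45348.
SiO2 (M=60.083): mol = 0.90641; Si = 0.90641, O = 1.81282.
ΣO = 2.71692; factor = 6/ΣO = 2.20838.
Fe apfu = 0.08143 × 2.20838 = 0.180.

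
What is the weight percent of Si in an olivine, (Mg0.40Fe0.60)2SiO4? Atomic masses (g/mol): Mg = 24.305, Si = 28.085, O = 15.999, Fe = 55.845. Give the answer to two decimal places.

15.73 mass %

Molar mass of (Mg0.40Fe0.60)2SiO4: 0.80·24.305 + 1.20·55.845 + 1·28.085 + 4·15.999 = 178.539 g/mol.
Mass of Si per formula unit: 1 × 28.085 = 28.085 g.
Weight fraction Si = 28.085 / 178.539 = 0.1573.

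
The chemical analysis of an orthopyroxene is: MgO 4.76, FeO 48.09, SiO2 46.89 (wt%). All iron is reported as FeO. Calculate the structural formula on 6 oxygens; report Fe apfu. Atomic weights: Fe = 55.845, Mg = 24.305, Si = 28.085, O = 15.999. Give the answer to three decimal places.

1.710 Fe apfu

4.76 wt% MgO ÷ 40.304 g/mol = 0.11810 mol, giving 0.11810 Mg and 0.11810 O.
48.09 wt% FeO ÷ 71.844 g/mol = 0.66937 mol, giving 0.66937 Fe and 0.66937 O.
46.89 wt% SiO2 ÷ 60.083 g/mol = 0.78042 mol, giving 0.78042 Si and 1.56084 O.
Oxygen sums to 2.34831; scaling by 6/2.34831 = 2.55503 puts the formula on 6 O.
Fe: 0.66937 × 2.55503 = 1.710 atoms per formula unit.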